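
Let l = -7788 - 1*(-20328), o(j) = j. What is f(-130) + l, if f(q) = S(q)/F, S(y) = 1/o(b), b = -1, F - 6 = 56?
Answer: 777479/62 ≈ 12540.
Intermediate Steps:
F = 62 (F = 6 + 56 = 62)
S(y) = -1 (S(y) = 1/(-1) = -1)
f(q) = -1/62
l = 12540 (l = -7788 + 20328 = 12540)
f(-130) + l = -1/62 + 12540 = 777479/62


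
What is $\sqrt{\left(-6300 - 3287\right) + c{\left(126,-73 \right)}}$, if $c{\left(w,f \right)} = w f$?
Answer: $17 i \sqrt{65} \approx 137.06 i$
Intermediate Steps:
$c{\left(w,f \right)} = f w$
$\sqrt{\left(-6300 - 3287\right) + c{\left(126,-73 \right)}} = \sqrt{\left(-6300 - 3287\right) - 9198} = \sqrt{-9587 - 9198} = \sqrt{-18785} = 17 i \sqrt{65}$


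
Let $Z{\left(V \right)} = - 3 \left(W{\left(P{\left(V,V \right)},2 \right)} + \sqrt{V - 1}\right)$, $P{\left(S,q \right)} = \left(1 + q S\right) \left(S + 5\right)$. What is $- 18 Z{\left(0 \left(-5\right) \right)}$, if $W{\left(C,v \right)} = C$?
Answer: $270 + 54 i \approx 270.0 + 54.0 i$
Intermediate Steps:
$P{\left(S,q \right)} = \left(1 + S q\right) \left(5 + S\right)$
$Z{\left(V \right)} = -15 - 15 V^{2} - 3 V - 3 V^{3} - 3 \sqrt{-1 + V}$ ($Z{\left(V \right)} = - 3 \left(\left(5 + V + V V^{2} + 5 V V\right) + \sqrt{V - 1}\right) = - 3 \left(\left(5 + V + V^{3} + 5 V^{2}\right) + \sqrt{-1 + V}\right) = - 3 \left(5 + V + V^{3} + \sqrt{-1 + V} + 5 V^{2}\right) = -15 - 15 V^{2} - 3 V - 3 V^{3} - 3 \sqrt{-1 + V}$)
$- 18 Z{\left(0 \left(-5\right) \right)} = - 18 \left(-15 - 15 \left(0 \left(-5\right)\right)^{2} - 3 \cdot 0 \left(-5\right) - 3 \left(0 \left(-5\right)\right)^{3} - 3 \sqrt{-1 + 0 \left(-5\right)}\right) = - 18 \left(-15 - 15 \cdot 0^{2} - 0 - 3 \cdot 0^{3} - 3 \sqrt{-1 + 0}\right) = - 18 \left(-15 - 0 + 0 - 0 - 3 \sqrt{-1}\right) = - 18 \left(-15 + 0 + 0 + 0 - 3 i\right) = - 18 \left(-15 - 3 i\right) = 270 + 54 i$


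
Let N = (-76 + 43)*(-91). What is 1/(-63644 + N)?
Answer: -1/60641 ≈ -1.6490e-5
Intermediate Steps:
N = 3003 (N = -33*(-91) = 3003)
1/(-63644 + N) = 1/(-63644 + 3003) = 1/(-60641) = -1/60641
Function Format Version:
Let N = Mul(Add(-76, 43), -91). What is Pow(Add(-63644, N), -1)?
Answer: Rational(-1, 60641) ≈ -1.6490e-5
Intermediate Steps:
N = 3003 (N = Mul(-33, -91) = 3003)
Pow(Add(-63644, N), -1) = Pow(Add(-63644, 3003), -1) = Pow(-60641, -1) = Rational(-1, 60641)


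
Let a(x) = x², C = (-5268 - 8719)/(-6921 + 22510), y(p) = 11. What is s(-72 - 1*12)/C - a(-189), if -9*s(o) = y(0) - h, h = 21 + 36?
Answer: -4497383737/125883 ≈ -35727.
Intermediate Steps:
h = 57
C = -13987/15589 ≈ -0.89723
s(o) = 46/9 (s(o) = -(11 - 1*57)/9 = -(11 - 57)/9 = -⅑*(-46) = 46/9)
s(-72 - 1*12)/C - a(-189) = 46/(9*(-13987/15589)) - 1*(-189)² = (46/9)*(-15589/13987) - 1*35721 = -717094/125883 - 35721 = -4497383737/125883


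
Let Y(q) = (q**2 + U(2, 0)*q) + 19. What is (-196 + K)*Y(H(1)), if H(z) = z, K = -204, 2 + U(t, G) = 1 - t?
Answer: -6800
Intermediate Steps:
U(t, G) = -1 - t (U(t, G) = -2 + (1 - t) = -1 - t)
Y(q) = 19 + q**2 - 3*q (Y(q) = (q**2 + (-1 - 1*2)*q) + 19 = (q**2 + (-1 - 2)*q) + 19 = (q**2 - 3*q) + 19 = 19 + q**2 - 3*q)
(-196 + K)*Y(H(1)) = (-196 - 204)*(19 + 1**2 - 3*1) = -400*(19 + 1 - 3) = -400*17 = -6800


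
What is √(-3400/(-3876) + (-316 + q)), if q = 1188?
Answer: √2835978/57 ≈ 29.544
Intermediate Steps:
√(-3400/(-3876) + (-316 + q)) = √(-3400/(-3876) + (-316 + 1188)) = √(-3400*(-1/3876) + 872) = √(50/57 + 872) = √(49754/57) = √2835978/57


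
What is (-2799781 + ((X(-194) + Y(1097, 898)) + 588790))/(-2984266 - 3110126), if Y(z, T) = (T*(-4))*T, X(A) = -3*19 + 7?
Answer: 1812219/2031464 ≈ 0.89208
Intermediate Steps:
X(A) = -50 (X(A) = -57 + 7 = -50)
Y(z, T) = -4*T² (Y(z, T) = (-4*T)*T = -4*T²)
(-2799781 + ((X(-194) + Y(1097, 898)) + 588790))/(-2984266 - 3110126) = (-2799781 + ((-50 - 4*898²) + 588790))/(-2984266 - 3110126) = (-2799781 + ((-50 - 4*806404) + 588790))/(-6094392) = (-2799781 + ((-50 - 3225616) + 588790))*(-1/6094392) = (-2799781 + (-3225666 + 588790))*(-1/6094392) = (-2799781 - 2636876)*(-1/6094392) = -5436657*(-1/6094392) = 1812219/2031464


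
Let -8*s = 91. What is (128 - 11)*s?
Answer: -10647/8 ≈ -1330.9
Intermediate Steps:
s = -91/8 (s = -⅛*91 = -91/8 ≈ -11.375)
(128 - 11)*s = (128 - 11)*(-91/8) = 117*(-91/8) = -10647/8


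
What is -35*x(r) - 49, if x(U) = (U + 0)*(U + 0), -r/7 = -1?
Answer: -1764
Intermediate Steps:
r = 7 (r = -7*(-1) = 7)
x(U) = U**2 (x(U) = U*U = U**2)
-35*x(r) - 49 = -35*7**2 - 49 = -35*49 - 49 = -1715 - 49 = -1764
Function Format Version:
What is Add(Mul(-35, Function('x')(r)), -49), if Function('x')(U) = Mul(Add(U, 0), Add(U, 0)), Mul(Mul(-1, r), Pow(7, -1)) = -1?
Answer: -1764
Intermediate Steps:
r = 7 (r = Mul(-7, -1) = 7)
Function('x')(U) = Pow(U, 2) (Function('x')(U) = Mul(U, U) = Pow(U, 2))
Add(Mul(-35, Function('x')(r)), -49) = Add(Mul(-35, Pow(7, 2)), -49) = Add(Mul(-35, 49), -49) = Add(-1715, -49) = -1764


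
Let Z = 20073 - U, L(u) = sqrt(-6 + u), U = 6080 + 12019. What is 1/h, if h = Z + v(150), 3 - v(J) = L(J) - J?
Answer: 1/2115 ≈ 0.00047281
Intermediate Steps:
U = 18099
v(J) = 3 + J - sqrt(-6 + J) (v(J) = 3 - (sqrt(-6 + J) - J) = 3 + (J - sqrt(-6 + J)) = 3 + J - sqrt(-6 + J))
Z = 1974 (Z = 20073 - 1*18099 = 20073 - 18099 = 1974)
h = 2115 (h = 1974 + (3 + 150 - sqrt(-6 + 150)) = 1974 + (3 + 150 - sqrt(144)) = 1974 + (3 + 150 - 1*12) = 1974 + (3 + 150 - 12) = 1974 + 141 = 2115)
1/h = 1/2115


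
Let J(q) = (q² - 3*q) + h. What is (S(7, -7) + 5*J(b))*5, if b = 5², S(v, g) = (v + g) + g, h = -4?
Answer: 13615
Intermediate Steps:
S(v, g) = v + 2*g (S(v, g) = (g + v) + g = v + 2*g)
b = 25
J(q) = -4 + q² - 3*q (J(q) = (q² - 3*q) - 4 = -4 + q² - 3*q)
(S(7, -7) + 5*J(b))*5 = ((7 + 2*(-7)) + 5*(-4 + 25² - 3*25))*5 = ((7 - 14) + 5*(-4 + 625 - 75))*5 = (-7 + 5*546)*5 = (-7 + 2730)*5 = 2723*5 = 13615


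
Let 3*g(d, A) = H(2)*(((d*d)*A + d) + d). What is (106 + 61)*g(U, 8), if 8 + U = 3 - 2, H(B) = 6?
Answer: 126252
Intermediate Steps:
U = -7 (U = -8 + (3 - 2) = -8 + 1 = -7)
g(d, A) = 4*d + 2*A*d² (g(d, A) = (6*(((d*d)*A + d) + d))/3 = (6*((d²*A + d) + d))/3 = (6*((A*d² + d) + d))/3 = (6*((d + A*d²) + d))/3 = (6*(2*d + A*d²))/3 = (12*d + 6*A*d²)/3 = 4*d + 2*A*d²)
(106 + 61)*g(U, 8) = (106 + 61)*(2*(-7)*(2 + 8*(-7))) = 167*(2*(-7)*(2 - 56)) = 167*(2*(-7)*(-54)) = 167*756 = 126252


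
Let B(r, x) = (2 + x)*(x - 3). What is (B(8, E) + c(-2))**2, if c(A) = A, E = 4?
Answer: 16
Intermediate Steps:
B(r, x) = (-3 + x)*(2 + x) (B(r, x) = (2 + x)*(-3 + x) = (-3 + x)*(2 + x))
(B(8, E) + c(-2))**2 = ((-6 + 4**2 - 1*4) - 2)**2 = ((-6 + 16 - 4) - 2)**2 = (6 - 2)**2 = 4**2 = 16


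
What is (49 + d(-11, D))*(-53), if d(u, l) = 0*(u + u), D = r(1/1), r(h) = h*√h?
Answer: -2597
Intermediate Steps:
r(h) = h^(3/2)
D = 1 (D = (1/1)^(3/2) = 1^(3/2) = 1)
d(u, l) = 0 (d(u, l) = 0*(2*u) = 0)
(49 + d(-11, D))*(-53) = (49 + 0)*(-53) = 49*(-53) = -2597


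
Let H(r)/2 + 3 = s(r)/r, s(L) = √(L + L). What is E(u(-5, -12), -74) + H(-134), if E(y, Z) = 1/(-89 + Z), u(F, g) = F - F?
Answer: -979/163 - 2*I*√67/67 ≈ -6.0061 - 0.24434*I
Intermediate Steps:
s(L) = √2*√L (s(L) = √(2*L) = √2*√L)
u(F, g) = 0
H(r) = -6 + 2*√2/√r (H(r) = -6 + 2*((√2*√r)/r) = -6 + 2*(√2/√r) = -6 + 2*√2/√r)
E(u(-5, -12), -74) + H(-134) = 1/(-89 - 74) + (-6 + 2*√2/√(-134)) = 1/(-163) + (-6 + 2*√2*(-I*√134/134)) = -1/163 + (-6 - 2*I*√67/67) = -979/163 - 2*I*√67/67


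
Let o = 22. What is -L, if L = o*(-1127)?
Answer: 24794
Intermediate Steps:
L = -24794 (L = 22*(-1127) = -24794)
-L = -1*(-24794) = 24794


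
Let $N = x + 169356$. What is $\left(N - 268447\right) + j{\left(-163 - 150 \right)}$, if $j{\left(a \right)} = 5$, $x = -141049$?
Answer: $-240135$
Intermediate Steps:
$N = 28307$ ($N = -141049 + 169356 = 28307$)
$\left(N - 268447\right) + j{\left(-163 - 150 \right)} = \left(28307 - 268447\right) + 5 = -240140 + 5 = -240135$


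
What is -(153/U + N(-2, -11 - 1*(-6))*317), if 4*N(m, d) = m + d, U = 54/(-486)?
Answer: 7727/4 ≈ 1931.8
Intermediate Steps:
U = -⅑ (U = 54*(-1/486) = -⅑ ≈ -0.11111)
N(m, d) = d/4 + m/4 (N(m, d) = (m + d)/4 = (d + m)/4 = d/4 + m/4)
-(153/U + N(-2, -11 - 1*(-6))*317) = -(153/(-⅑) + ((-11 - 1*(-6))/4 + (¼)*(-2))*317) = -(153*(-9) + ((-11 + 6)/4 - ½)*317) = -(-1377 + ((¼)*(-5) - ½)*317) = -(-1377 + (-5/4 - ½)*317) = -(-1377 - 7/4*317) = -(-1377 - 2219/4) = -1*(-7727/4) = 7727/4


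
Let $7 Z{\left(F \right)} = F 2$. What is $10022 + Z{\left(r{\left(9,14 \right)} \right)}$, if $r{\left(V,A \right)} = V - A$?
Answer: $\frac{70144}{7} \approx 10021.0$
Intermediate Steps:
$Z{\left(F \right)} = \frac{2 F}{7}$ ($Z{\left(F \right)} = \frac{F 2}{7} = \frac{2 F}{7}$)
$10022 + Z{\left(r{\left(9,14 \right)} \right)} = 10022 + \frac{2 \left(9 - 14\right)}{7} = 10022 + \frac{2}{7} \left(-5\right) = 10022 - \frac{10}{7} = \frac{70144}{7}$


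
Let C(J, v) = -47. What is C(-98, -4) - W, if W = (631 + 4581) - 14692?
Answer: 9433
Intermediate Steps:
W = -9480 (W = 5212 - 14692 = -9480)
C(-98, -4) - W = -47 - 1*(-9480) = -47 + 9480 = 9433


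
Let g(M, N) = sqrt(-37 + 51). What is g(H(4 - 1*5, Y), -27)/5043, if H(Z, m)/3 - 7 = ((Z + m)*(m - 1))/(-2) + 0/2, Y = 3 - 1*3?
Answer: sqrt(14)/5043 ≈ 0.00074195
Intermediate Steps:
Y = 0 (Y = 3 - 3 = 0)
H(Z, m) = 21 - 3*(-1 + m)*(Z + m)/2 (H(Z, m) = 21 + 3*(((Z + m)*(m - 1))/(-2) + 0/2) = 21 + 3*(((Z + m)*(-1 + m))*(-1/2) + 0*(1/2)) = 21 + 3*(((-1 + m)*(Z + m))*(-1/2) + 0) = 21 + 3*(-(-1 + m)*(Z + m)/2 + 0) = 21 + 3*(-(-1 + m)*(Z + m)/2) = 21 - 3*(-1 + m)*(Z + m)/2)
g(M, N) = sqrt(14)
g(H(4 - 1*5, Y), -27)/5043 = sqrt(14)/5043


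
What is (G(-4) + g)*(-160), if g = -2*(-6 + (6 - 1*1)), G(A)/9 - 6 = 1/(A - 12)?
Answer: -8870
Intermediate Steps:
G(A) = 54 + 9/(-12 + A) (G(A) = 54 + 9/(A - 12) = 54 + 9/(-12 + A))
g = 2 (g = -2*(-6 + (6 - 1)) = -2*(-6 + 5) = -2*(-1) = 2)
(G(-4) + g)*(-160) = (9*(-71 + 6*(-4))/(-12 - 4) + 2)*(-160) = (9*(-71 - 24)/(-16) + 2)*(-160) = (9*(-1/16)*(-95) + 2)*(-160) = (855/16 + 2)*(-160) = (887/16)*(-160) = -8870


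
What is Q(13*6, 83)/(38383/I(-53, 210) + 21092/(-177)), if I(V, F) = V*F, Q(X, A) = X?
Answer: -5691140/8946213 ≈ -0.63615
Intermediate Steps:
I(V, F) = F*V
Q(13*6, 83)/(38383/I(-53, 210) + 21092/(-177)) = (13*6)/(38383/((210*(-53))) + 21092/(-177)) = 78/(38383/(-11130) + 21092*(-1/177)) = 78/(38383*(-1/11130) - 21092/177) = 78/(-38383/11130 - 21092/177) = 78/(-26838639/218890) = 78*(-218890/26838639) = -5691140/8946213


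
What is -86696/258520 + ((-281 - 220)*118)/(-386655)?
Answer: -151985471/832983755 ≈ -0.18246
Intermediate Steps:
-86696/258520 + ((-281 - 220)*118)/(-386655) = -86696*1/258520 - 501*118*(-1/386655) = -10837/32315 - 59118*(-1/386655) = -10837/32315 + 19706/128885 = -151985471/832983755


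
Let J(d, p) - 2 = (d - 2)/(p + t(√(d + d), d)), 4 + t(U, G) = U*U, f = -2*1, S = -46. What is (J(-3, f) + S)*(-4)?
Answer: 523/3 ≈ 174.33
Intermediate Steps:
f = -2
t(U, G) = -4 + U² (t(U, G) = -4 + U*U = -4 + U²)
J(d, p) = 2 + (-2 + d)/(-4 + p + 2*d) (J(d, p) = 2 + (d - 2)/(p + (-4 + (√(d + d))²)) = 2 + (-2 + d)/(p + (-4 + (√(2*d))²)) = 2 + (-2 + d)/(p + (-4 + (√2*√d)²)) = 2 + (-2 + d)/(p + (-4 + 2*d)) = 2 + (-2 + d)/(-4 + p + 2*d))
(J(-3, f) + S)*(-4) = ((-10 + 2*(-2) + 5*(-3))/(-4 - 2 + 2*(-3)) - 46)*(-4) = ((-10 - 4 - 15)/(-4 - 2 - 6) - 46)*(-4) = (-29/(-12) - 46)*(-4) = (-1/12*(-29) - 46)*(-4) = (29/12 - 46)*(-4) = -523/12*(-4) = 523/3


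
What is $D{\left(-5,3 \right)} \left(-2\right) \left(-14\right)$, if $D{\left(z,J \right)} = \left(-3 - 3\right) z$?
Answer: $840$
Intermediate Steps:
$D{\left(z,J \right)} = - 6 z$
$D{\left(-5,3 \right)} \left(-2\right) \left(-14\right) = \left(-6\right) \left(-5\right) \left(-2\right) \left(-14\right) = 30 \left(-2\right) \left(-14\right) = \left(-60\right) \left(-14\right) = 840$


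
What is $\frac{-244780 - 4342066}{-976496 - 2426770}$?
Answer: $\frac{2293423}{1701633} \approx 1.3478$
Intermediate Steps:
$\frac{-244780 - 4342066}{-976496 - 2426770} = - \frac{4586846}{-3403266} = \left(-4586846\right) \left(- \frac{1}{3403266}\right) = \frac{2293423}{1701633}$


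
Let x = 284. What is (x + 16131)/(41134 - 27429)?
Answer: 3283/2741 ≈ 1.1977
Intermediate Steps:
(x + 16131)/(41134 - 27429) = (284 + 16131)/(41134 - 27429) = 16415/13705 = 16415*(1/13705) = 3283/2741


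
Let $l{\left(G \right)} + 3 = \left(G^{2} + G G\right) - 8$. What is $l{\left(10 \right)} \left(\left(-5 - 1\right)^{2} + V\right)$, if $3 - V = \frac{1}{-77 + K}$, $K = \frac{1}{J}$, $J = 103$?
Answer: $\frac{58471497}{7930} \approx 7373.5$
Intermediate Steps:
$l{\left(G \right)} = -11 + 2 G^{2}$ ($l{\left(G \right)} = -3 - \left(8 - G^{2} - G G\right) = -3 + \left(\left(G^{2} + G^{2}\right) - 8\right) = -3 + \left(2 G^{2} - 8\right) = -3 + \left(-8 + 2 G^{2}\right) = -11 + 2 G^{2}$)
$K = \frac{1}{103} \approx 0.0097087$
$V = \frac{23893}{7930}$ ($V = 3 - \frac{1}{-77 + \frac{1}{103}} = 3 - \frac{1}{- \frac{7930}{103}} = 3 - - \frac{103}{7930} = 3 + \frac{103}{7930} = \frac{23893}{7930} \approx 3.013$)
$l{\left(10 \right)} \left(\left(-5 - 1\right)^{2} + V\right) = \left(-11 + 2 \cdot 10^{2}\right) \left(\left(-5 - 1\right)^{2} + \frac{23893}{7930}\right) = \left(-11 + 2 \cdot 100\right) \left(\left(-6\right)^{2} + \frac{23893}{7930}\right) = \left(-11 + 200\right) \left(36 + \frac{23893}{7930}\right) = 189 \cdot \frac{309373}{7930} = \frac{58471497}{7930}$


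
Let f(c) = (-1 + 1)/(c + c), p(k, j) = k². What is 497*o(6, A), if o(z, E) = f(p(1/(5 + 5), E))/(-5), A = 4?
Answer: 0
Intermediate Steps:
f(c) = 0 (f(c) = 0/((2*c)) = 0*(1/(2*c)) = 0)
o(z, E) = 0 (o(z, E) = 0/(-5) = 0*(-⅕) = 0)
497*o(6, A) = 497*0 = 0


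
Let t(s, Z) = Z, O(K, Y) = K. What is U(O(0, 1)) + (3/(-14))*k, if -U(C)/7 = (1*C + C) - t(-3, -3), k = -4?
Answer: -141/7 ≈ -20.143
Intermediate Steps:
U(C) = -21 - 14*C (U(C) = -7*((1*C + C) - 1*(-3)) = -7*((C + C) + 3) = -7*(2*C + 3) = -7*(3 + 2*C) = -21 - 14*C)
U(O(0, 1)) + (3/(-14))*k = (-21 - 14*0) + (3/(-14))*(-4) = (-21 + 0) + (3*(-1/14))*(-4) = -21 - 3/14*(-4) = -21 + 6/7 = -141/7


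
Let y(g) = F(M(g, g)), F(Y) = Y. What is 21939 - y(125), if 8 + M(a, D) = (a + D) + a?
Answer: 21572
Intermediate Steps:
M(a, D) = -8 + D + 2*a (M(a, D) = -8 + ((a + D) + a) = -8 + ((D + a) + a) = -8 + (D + 2*a) = -8 + D + 2*a)
y(g) = -8 + 3*g (y(g) = -8 + g + 2*g = -8 + 3*g)
21939 - y(125) = 21939 - (-8 + 3*125) = 21939 - (-8 + 375) = 21939 - 1*367 = 21939 - 367 = 21572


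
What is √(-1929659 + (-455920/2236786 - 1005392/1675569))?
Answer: I*√6776325579987692391314543245683/1873944640617 ≈ 1389.1*I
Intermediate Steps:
√(-1929659 + (-455920/2236786 - 1005392/1675569)) = √(-1929659 + (-455920*1/2236786 - 1005392*1/1675569)) = √(-1929659 + (-227960/1118393 - 1005392/1675569)) = √(-1929659 - 1506386084296/1873944640617) = √(-3616075647654443899/1873944640617) = I*√6776325579987692391314543245683/1873944640617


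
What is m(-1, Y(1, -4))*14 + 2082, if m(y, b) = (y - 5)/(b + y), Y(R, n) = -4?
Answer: 10494/5 ≈ 2098.8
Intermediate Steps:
m(y, b) = (-5 + y)/(b + y)
m(-1, Y(1, -4))*14 + 2082 = ((-5 - 1)/(-4 - 1))*14 + 2082 = (-6/(-5))*14 + 2082 = -⅕*(-6)*14 + 2082 = (6/5)*14 + 2082 = 84/5 + 2082 = 10494/5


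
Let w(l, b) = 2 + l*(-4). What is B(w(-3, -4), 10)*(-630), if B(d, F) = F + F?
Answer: -12600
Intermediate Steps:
w(l, b) = 2 - 4*l
B(d, F) = 2*F
B(w(-3, -4), 10)*(-630) = (2*10)*(-630) = 20*(-630) = -12600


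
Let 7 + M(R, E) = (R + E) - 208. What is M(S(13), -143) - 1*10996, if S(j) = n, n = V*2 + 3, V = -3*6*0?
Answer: -11351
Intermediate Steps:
V = 0 (V = -18*0 = 0)
n = 3 (n = 0*2 + 3 = 0 + 3 = 3)
S(j) = 3
M(R, E) = -215 + E + R (M(R, E) = -7 + ((R + E) - 208) = -7 + ((E + R) - 208) = -7 + (-208 + E + R) = -215 + E + R)
M(S(13), -143) - 1*10996 = (-215 - 143 + 3) - 1*10996 = -355 - 10996 = -11351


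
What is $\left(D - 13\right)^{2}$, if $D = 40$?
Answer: $729$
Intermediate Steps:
$\left(D - 13\right)^{2} = \left(40 - 13\right)^{2} = 27^{2} = 729$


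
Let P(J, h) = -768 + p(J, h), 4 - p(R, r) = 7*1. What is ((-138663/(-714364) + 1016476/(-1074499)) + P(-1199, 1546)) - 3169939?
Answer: -11215598851996811/3537250708 ≈ -3.1707e+6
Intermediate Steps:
p(R, r) = -3 (p(R, r) = 4 - 7 = -3)
P(J, h) = -771 (P(J, h) = -768 - 3 = -771)
((-138663/(-714364) + 1016476/(-1074499)) + P(-1199, 1546)) - 3169939 = ((-138663/(-714364) + 1016476/(-1074499)) - 771) - 3169939 = ((-138663*(-1/714364) + 1016476*(-1/1074499)) - 771) - 3169939 = ((639/3292 - 1016476/1074499) - 771) - 3169939 = (-2659634131/3537250708 - 771) - 3169939 = -2729879929999/3537250708 - 3169939 = -11215598851996811/3537250708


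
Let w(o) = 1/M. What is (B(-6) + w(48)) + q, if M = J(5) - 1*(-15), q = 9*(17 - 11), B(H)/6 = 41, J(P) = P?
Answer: 6001/20 ≈ 300.05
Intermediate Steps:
B(H) = 246 (B(H) = 6*41 = 246)
q = 54 (q = 9*6 = 54)
M = 20 (M = 5 - 1*(-15) = 5 + 15 = 20)
w(o) = 1/20
(B(-6) + w(48)) + q = (246 + 1/20) + 54 = 4921/20 + 54 = 6001/20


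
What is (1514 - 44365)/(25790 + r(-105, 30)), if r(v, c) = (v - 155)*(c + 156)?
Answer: 42851/22570 ≈ 1.8986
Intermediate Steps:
r(v, c) = (-155 + v)*(156 + c)
(1514 - 44365)/(25790 + r(-105, 30)) = (1514 - 44365)/(25790 + (-24180 - 155*30 + 156*(-105) + 30*(-105))) = -42851/(25790 + (-24180 - 4650 - 16380 - 3150)) = -42851/(25790 - 48360) = -42851/(-22570) = -42851*(-1/22570) = 42851/22570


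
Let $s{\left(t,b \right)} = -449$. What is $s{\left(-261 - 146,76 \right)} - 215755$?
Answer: $-216204$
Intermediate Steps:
$s{\left(-261 - 146,76 \right)} - 215755 = -449 - 215755 = -216204$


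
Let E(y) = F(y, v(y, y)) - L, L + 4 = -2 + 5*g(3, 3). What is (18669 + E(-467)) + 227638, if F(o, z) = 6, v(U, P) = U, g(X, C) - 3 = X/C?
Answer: 246299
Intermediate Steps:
g(X, C) = 3 + X/C
L = 14 (L = -4 + (-2 + 5*(3 + 3/3)) = -4 + (-2 + 5*(3 + 3*(1/3))) = -4 + (-2 + 5*(3 + 1)) = -4 + (-2 + 5*4) = -4 + (-2 + 20) = -4 + 18 = 14)
E(y) = -8 (E(y) = 6 - 1*14 = 6 - 14 = -8)
(18669 + E(-467)) + 227638 = (18669 - 8) + 227638 = 18661 + 227638 = 246299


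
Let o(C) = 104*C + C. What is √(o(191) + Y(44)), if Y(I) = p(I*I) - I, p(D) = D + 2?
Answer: √21949 ≈ 148.15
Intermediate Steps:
p(D) = 2 + D
Y(I) = 2 + I² - I (Y(I) = (2 + I*I) - I = (2 + I²) - I = 2 + I² - I)
o(C) = 105*C
√(o(191) + Y(44)) = √(105*191 + (2 + 44² - 1*44)) = √(20055 + (2 + 1936 - 44)) = √(20055 + 1894) = √21949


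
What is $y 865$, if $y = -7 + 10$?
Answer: $2595$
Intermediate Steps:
$y = 3$
$y 865 = 3 \cdot 865 = 2595$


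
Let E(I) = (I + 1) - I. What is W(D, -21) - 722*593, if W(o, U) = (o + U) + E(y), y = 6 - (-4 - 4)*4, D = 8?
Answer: -428158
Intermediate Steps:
y = 38 (y = 6 - (-8)*4 = 6 - 1*(-32) = 6 + 32 = 38)
E(I) = 1 (E(I) = (1 + I) - I = 1)
W(o, U) = 1 + U + o (W(o, U) = (o + U) + 1 = (U + o) + 1 = 1 + U + o)
W(D, -21) - 722*593 = (1 - 21 + 8) - 722*593 = -12 - 428146 = -428158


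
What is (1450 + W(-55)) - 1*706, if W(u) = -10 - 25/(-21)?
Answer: 15439/21 ≈ 735.19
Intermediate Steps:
W(u) = -185/21 (W(u) = -10 - 25*(-1)/21 = -10 - 1*(-25/21) = -10 + 25/21 = -185/21)
(1450 + W(-55)) - 1*706 = (1450 - 185/21) - 1*706 = 30265/21 - 706 = 15439/21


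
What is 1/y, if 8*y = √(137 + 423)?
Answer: 2*√35/35 ≈ 0.33806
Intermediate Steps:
y = √35/2 (y = √(137 + 423)/8 = √560/8 = (4*√35)/8 = √35/2 ≈ 2.9580)
1/y = 1/(√35/2) = 2*√35/35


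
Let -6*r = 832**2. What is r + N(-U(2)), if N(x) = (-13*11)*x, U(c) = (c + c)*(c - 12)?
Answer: -363272/3 ≈ -1.2109e+5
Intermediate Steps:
r = -346112/3 (r = -1/6*832**2 = -1/6*692224 = -346112/3 ≈ -1.1537e+5)
U(c) = 2*c*(-12 + c) (U(c) = (2*c)*(-12 + c) = 2*c*(-12 + c))
N(x) = -143*x
r + N(-U(2)) = -346112/3 - (-143)*2*2*(-12 + 2) = -346112/3 - (-143)*2*2*(-10) = -346112/3 - (-143)*(-40) = -346112/3 - 143*40 = -346112/3 - 5720 = -363272/3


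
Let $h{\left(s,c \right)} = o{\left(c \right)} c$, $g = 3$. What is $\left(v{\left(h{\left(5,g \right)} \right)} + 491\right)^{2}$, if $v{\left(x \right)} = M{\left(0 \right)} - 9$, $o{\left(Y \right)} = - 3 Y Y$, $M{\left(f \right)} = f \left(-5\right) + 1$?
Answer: $233289$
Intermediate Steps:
$M{\left(f \right)} = 1 - 5 f$ ($M{\left(f \right)} = - 5 f + 1 = 1 - 5 f$)
$o{\left(Y \right)} = - 3 Y^{2}$
$h{\left(s,c \right)} = - 3 c^{3}$ ($h{\left(s,c \right)} = - 3 c^{2} c = - 3 c^{3}$)
$v{\left(x \right)} = -8$ ($v{\left(x \right)} = \left(1 - 0\right) - 9 = \left(1 + 0\right) - 9 = 1 - 9 = -8$)
$\left(v{\left(h{\left(5,g \right)} \right)} + 491\right)^{2} = \left(-8 + 491\right)^{2} = 483^{2} = 233289$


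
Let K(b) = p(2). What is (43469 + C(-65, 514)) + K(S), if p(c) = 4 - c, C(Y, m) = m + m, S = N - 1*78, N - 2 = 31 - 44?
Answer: 44499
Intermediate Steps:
N = -11 (N = 2 + (31 - 44) = 2 - 13 = -11)
S = -89 (S = -11 - 1*78 = -11 - 78 = -89)
C(Y, m) = 2*m
K(b) = 2 (K(b) = 4 - 1*2 = 4 - 2 = 2)
(43469 + C(-65, 514)) + K(S) = (43469 + 2*514) + 2 = (43469 + 1028) + 2 = 44497 + 2 = 44499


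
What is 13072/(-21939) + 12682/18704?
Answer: 16865855/205173528 ≈ 0.082203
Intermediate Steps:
13072/(-21939) + 12682/18704 = 13072*(-1/21939) + 12682*(1/18704) = -13072/21939 + 6341/9352 = 16865855/205173528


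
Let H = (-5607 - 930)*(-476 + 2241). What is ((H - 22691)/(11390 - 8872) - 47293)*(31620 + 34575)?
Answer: -4323998726325/1259 ≈ -3.4345e+9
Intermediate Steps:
H = -11537805 (H = -6537*1765 = -11537805)
((H - 22691)/(11390 - 8872) - 47293)*(31620 + 34575) = ((-11537805 - 22691)/(11390 - 8872) - 47293)*(31620 + 34575) = (-11560496/2518 - 47293)*66195 = (-11560496*1/2518 - 47293)*66195 = (-5780248/1259 - 47293)*66195 = -65322135/1259*66195 = -4323998726325/1259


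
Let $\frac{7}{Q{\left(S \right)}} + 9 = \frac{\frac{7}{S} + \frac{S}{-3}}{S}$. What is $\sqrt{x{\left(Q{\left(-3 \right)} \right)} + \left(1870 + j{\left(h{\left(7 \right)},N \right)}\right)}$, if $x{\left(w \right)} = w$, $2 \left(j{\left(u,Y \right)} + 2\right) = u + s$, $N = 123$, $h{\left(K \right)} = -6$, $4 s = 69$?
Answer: $\frac{\sqrt{3625754}}{44} \approx 43.276$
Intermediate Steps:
$s = \frac{69}{4}$ ($s = \frac{1}{4} \cdot 69 = \frac{69}{4} \approx 17.25$)
$j{\left(u,Y \right)} = \frac{53}{8} + \frac{u}{2}$ ($j{\left(u,Y \right)} = -2 + \frac{u + \frac{69}{4}}{2} = -2 + \frac{\frac{69}{4} + u}{2} = -2 + \left(\frac{69}{8} + \frac{u}{2}\right) = \frac{53}{8} + \frac{u}{2}$)
$Q{\left(S \right)} = \frac{7}{-9 + \frac{\frac{7}{S} - \frac{S}{3}}{S}}$ ($Q{\left(S \right)} = \frac{7}{-9 + \frac{\frac{7}{S} + \frac{S}{-3}}{S}} = \frac{7}{-9 + \frac{\frac{7}{S} + S \left(- \frac{1}{3}\right)}{S}} = \frac{7}{-9 + \frac{\frac{7}{S} - \frac{S}{3}}{S}}$)
$\sqrt{x{\left(Q{\left(-3 \right)} \right)} + \left(1870 + j{\left(h{\left(7 \right)},N \right)}\right)} = \sqrt{- \frac{3 \left(-3\right)^{2}}{-3 + 4 \left(-3\right)^{2}} + \left(1870 + \left(\frac{53}{8} + \frac{1}{2} \left(-6\right)\right)\right)} = \sqrt{\left(-3\right) 9 \frac{1}{-3 + 4 \cdot 9} + \left(1870 + \left(\frac{53}{8} - 3\right)\right)} = \sqrt{\left(-3\right) 9 \frac{1}{-3 + 36} + \left(1870 + \frac{29}{8}\right)} = \sqrt{\left(-3\right) 9 \cdot \frac{1}{33} + \frac{14989}{8}} = \sqrt{- \frac{9}{11} + \frac{14989}{8}} = \sqrt{\frac{164807}{88}} = \frac{\sqrt{3625754}}{44}$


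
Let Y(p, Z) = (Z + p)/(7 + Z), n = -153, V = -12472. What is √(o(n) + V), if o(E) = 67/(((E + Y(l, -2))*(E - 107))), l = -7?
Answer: I*√561205801702/6708 ≈ 111.68*I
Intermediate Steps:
Y(p, Z) = (Z + p)/(7 + Z)
o(E) = 67/((-107 + E)*(-9/5 + E)) (o(E) = 67/(((E + (-2 - 7)/(7 - 2))*(E - 107))) = 67/(((E - 9/5)*(-107 + E))) = 67/(((-9/5 + E)*(-107 + E))) = 67/(((-107 + E)*(-9/5 + E))) = 67*(1/((-107 + E)*(-9/5 + E))) = 67/((-107 + E)*(-9/5 + E)))
√(o(n) + V) = √(335/(963 - 544*(-153) + 5*(-153)²) - 12472) = √(335/(963 + 83232 + 5*23409) - 12472) = √(335/(963 + 83232 + 117045) - 12472) = √(335/201240 - 12472) = √(335*(1/201240) - 12472) = √(67/40248 - 12472) = √(-501972989/40248) = I*√561205801702/6708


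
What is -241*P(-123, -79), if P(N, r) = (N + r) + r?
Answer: 67721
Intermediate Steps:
P(N, r) = N + 2*r
-241*P(-123, -79) = -241*(-123 + 2*(-79)) = -241*(-123 - 158) = -241*(-281) = 67721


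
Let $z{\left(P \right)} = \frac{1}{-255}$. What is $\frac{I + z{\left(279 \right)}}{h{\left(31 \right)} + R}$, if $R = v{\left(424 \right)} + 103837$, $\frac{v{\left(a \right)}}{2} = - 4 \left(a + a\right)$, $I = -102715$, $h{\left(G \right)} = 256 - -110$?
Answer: $- \frac{26192326}{24841845} \approx -1.0544$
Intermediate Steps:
$h{\left(G \right)} = 366$ ($h{\left(G \right)} = 256 + 110 = 366$)
$z{\left(P \right)} = - \frac{1}{255}$
$v{\left(a \right)} = - 16 a$ ($v{\left(a \right)} = 2 \left(- 4 \left(a + a\right)\right) = 2 \left(- 4 \cdot 2 a\right) = 2 \left(- 8 a\right) = - 16 a$)
$R = 97053$ ($R = \left(-16\right) 424 + 103837 = -6784 + 103837 = 97053$)
$\frac{I + z{\left(279 \right)}}{h{\left(31 \right)} + R} = \frac{-102715 - \frac{1}{255}}{366 + 97053} = - \frac{26192326}{255 \cdot 97419} = \left(- \frac{26192326}{255}\right) \frac{1}{97419} = - \frac{26192326}{24841845}$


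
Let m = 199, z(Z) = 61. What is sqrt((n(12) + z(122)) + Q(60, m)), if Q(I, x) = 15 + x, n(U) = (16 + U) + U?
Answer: 3*sqrt(35) ≈ 17.748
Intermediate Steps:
n(U) = 16 + 2*U
sqrt((n(12) + z(122)) + Q(60, m)) = sqrt(((16 + 2*12) + 61) + (15 + 199)) = sqrt(((16 + 24) + 61) + 214) = sqrt((40 + 61) + 214) = sqrt(101 + 214) = sqrt(315) = 3*sqrt(35)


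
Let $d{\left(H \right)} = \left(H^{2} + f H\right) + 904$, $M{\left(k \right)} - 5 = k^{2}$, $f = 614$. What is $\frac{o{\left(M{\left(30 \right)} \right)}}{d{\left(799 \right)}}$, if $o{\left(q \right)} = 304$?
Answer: $\frac{304}{1129891} \approx 0.00026905$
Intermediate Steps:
$M{\left(k \right)} = 5 + k^{2}$
$d{\left(H \right)} = 904 + H^{2} + 614 H$ ($d{\left(H \right)} = \left(H^{2} + 614 H\right) + 904 = 904 + H^{2} + 614 H$)
$\frac{o{\left(M{\left(30 \right)} \right)}}{d{\left(799 \right)}} = \frac{304}{904 + 799^{2} + 614 \cdot 799} = \frac{304}{904 + 638401 + 490586} = \frac{304}{1129891}$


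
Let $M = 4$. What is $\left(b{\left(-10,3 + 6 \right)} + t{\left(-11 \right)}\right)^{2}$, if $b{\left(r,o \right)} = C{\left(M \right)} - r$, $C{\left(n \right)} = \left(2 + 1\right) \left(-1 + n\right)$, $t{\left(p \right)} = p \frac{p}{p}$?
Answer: $64$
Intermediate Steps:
$t{\left(p \right)} = p$ ($t{\left(p \right)} = p 1 = p$)
$C{\left(n \right)} = -3 + 3 n$ ($C{\left(n \right)} = 3 \left(-1 + n\right) = -3 + 3 n$)
$b{\left(r,o \right)} = 9 - r$ ($b{\left(r,o \right)} = \left(-3 + 3 \cdot 4\right) - r = \left(-3 + 12\right) - r = 9 - r$)
$\left(b{\left(-10,3 + 6 \right)} + t{\left(-11 \right)}\right)^{2} = \left(\left(9 - -10\right) - 11\right)^{2} = \left(\left(9 + 10\right) - 11\right)^{2} = \left(19 - 11\right)^{2} = 8^{2} = 64$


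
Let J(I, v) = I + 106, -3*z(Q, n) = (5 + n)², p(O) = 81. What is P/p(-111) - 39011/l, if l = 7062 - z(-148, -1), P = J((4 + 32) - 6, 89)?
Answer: -6596201/1717362 ≈ -3.8409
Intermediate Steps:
z(Q, n) = -(5 + n)²/3
J(I, v) = 106 + I
P = 136 (P = 106 + ((4 + 32) - 6) = 106 + (36 - 6) = 106 + 30 = 136)
l = 21202/3 (l = 7062 - (-1)*(5 - 1)²/3 = 7062 - (-1)*4²/3 = 7062 - (-1)*16/3 = 7062 - 1*(-16/3) = 7062 + 16/3 = 21202/3 ≈ 7067.3)
P/p(-111) - 39011/l = 136/81 - 39011/21202/3 = 136*(1/81) - 39011*3/21202 = 136/81 - 117033/21202 = -6596201/1717362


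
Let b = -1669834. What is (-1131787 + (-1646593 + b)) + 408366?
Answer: -4039848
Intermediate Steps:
(-1131787 + (-1646593 + b)) + 408366 = (-1131787 + (-1646593 - 1669834)) + 408366 = (-1131787 - 3316427) + 408366 = -4448214 + 408366 = -4039848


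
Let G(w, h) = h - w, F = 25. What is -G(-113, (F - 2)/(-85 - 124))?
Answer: -23594/209 ≈ -112.89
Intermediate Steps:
-G(-113, (F - 2)/(-85 - 124)) = -((25 - 2)/(-85 - 124) - 1*(-113)) = -(23/(-209) + 113) = -(23*(-1/209) + 113) = -(-23/209 + 113) = -1*23594/209 = -23594/209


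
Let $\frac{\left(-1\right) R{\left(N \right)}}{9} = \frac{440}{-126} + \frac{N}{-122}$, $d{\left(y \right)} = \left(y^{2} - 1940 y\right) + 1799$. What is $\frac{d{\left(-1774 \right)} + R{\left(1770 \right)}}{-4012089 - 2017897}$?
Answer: $- \frac{1407092460}{1287402011} \approx -1.093$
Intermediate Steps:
$d{\left(y \right)} = 1799 + y^{2} - 1940 y$
$R{\left(N \right)} = \frac{220}{7} + \frac{9 N}{122}$ ($R{\left(N \right)} = - 9 \left(\frac{440}{-126} + \frac{N}{-122}\right) = - 9 \left(440 \left(- \frac{1}{126}\right) + N \left(- \frac{1}{122}\right)\right) = - 9 \left(- \frac{220}{63} - \frac{N}{122}\right) = \frac{220}{7} + \frac{9 N}{122}$)
$\frac{d{\left(-1774 \right)} + R{\left(1770 \right)}}{-4012089 - 2017897} = \frac{\left(1799 + \left(-1774\right)^{2} - -3441560\right) + \left(\frac{220}{7} + \frac{9}{122} \cdot 1770\right)}{-4012089 - 2017897} = \frac{\left(1799 + 3147076 + 3441560\right) + \left(\frac{220}{7} + \frac{7965}{61}\right)}{-6029986} = \left(6590435 + \frac{69175}{427}\right) \left(- \frac{1}{6029986}\right) = \frac{2814184920}{427} \left(- \frac{1}{6029986}\right) = - \frac{1407092460}{1287402011}$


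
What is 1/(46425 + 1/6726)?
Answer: 6726/312254551 ≈ 2.1540e-5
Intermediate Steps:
1/(46425 + 1/6726) = 1/(312254551/6726) = 6726/312254551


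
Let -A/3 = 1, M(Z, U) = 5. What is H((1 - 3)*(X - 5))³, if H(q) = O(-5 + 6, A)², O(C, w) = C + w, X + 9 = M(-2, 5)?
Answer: 64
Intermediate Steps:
X = -4 (X = -9 + 5 = -4)
A = -3 (A = -3*1 = -3)
H(q) = 4 (H(q) = ((-5 + 6) - 3)² = (1 - 3)² = (-2)² = 4)
H((1 - 3)*(X - 5))³ = 4³ = 64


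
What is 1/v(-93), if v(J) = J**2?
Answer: 1/8649 ≈ 0.00011562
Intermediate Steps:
1/v(-93) = 1/((-93)**2) = 1/8649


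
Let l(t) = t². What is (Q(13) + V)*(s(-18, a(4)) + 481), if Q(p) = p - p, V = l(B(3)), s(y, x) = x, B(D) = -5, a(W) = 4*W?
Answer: 12425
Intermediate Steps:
V = 25 (V = (-5)² = 25)
Q(p) = 0
(Q(13) + V)*(s(-18, a(4)) + 481) = (0 + 25)*(4*4 + 481) = 25*(16 + 481) = 25*497 = 12425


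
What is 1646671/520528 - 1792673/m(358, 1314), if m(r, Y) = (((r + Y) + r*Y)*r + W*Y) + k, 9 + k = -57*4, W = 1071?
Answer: 279681221052215/88704805212112 ≈ 3.1529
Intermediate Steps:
k = -237 (k = -9 - 57*4 = -9 - 228 = -237)
m(r, Y) = -237 + 1071*Y + r*(Y + r + Y*r) (m(r, Y) = (((r + Y) + r*Y)*r + 1071*Y) - 237 = (((Y + r) + Y*r)*r + 1071*Y) - 237 = ((Y + r + Y*r)*r + 1071*Y) - 237 = (r*(Y + r + Y*r) + 1071*Y) - 237 = (1071*Y + r*(Y + r + Y*r)) - 237 = -237 + 1071*Y + r*(Y + r + Y*r))
1646671/520528 - 1792673/m(358, 1314) = 1646671/520528 - 1792673/(-237 + 358² + 1071*1314 + 1314*358 + 1314*358²) = 1646671*(1/520528) - 1792673/(-237 + 128164 + 1407294 + 470412 + 1314*128164) = 1646671/520528 - 1792673/(-237 + 128164 + 1407294 + 470412 + 168407496) = 1646671/520528 - 1792673/170413129 = 279681221052215/88704805212112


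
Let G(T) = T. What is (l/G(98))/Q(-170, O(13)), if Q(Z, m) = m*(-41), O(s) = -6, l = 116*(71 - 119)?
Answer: -464/2009 ≈ -0.23096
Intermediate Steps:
l = -5568 (l = 116*(-48) = -5568)
Q(Z, m) = -41*m
(l/G(98))/Q(-170, O(13)) = (-5568/98)/((-41*(-6))) = -5568*1/98/246 = -2784/49*1/246 = -464/2009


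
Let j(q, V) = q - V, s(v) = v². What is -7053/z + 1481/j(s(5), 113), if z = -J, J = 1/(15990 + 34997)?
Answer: 31645793887/88 ≈ 3.5961e+8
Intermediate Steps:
J = 1/50987 ≈ 1.9613e-5
z = -1/50987 (z = -1*1/50987 = -1/50987 ≈ -1.9613e-5)
-7053/z + 1481/j(s(5), 113) = -7053/(-1/50987) + 1481/(5² - 1*113) = -7053*(-50987) + 1481/(25 - 113) = 359611311 + 1481/(-88) = 359611311 + 1481*(-1/88) = 359611311 - 1481/88 = 31645793887/88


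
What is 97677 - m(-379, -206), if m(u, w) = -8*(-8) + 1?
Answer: 97612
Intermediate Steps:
m(u, w) = 65 (m(u, w) = 64 + 1 = 65)
97677 - m(-379, -206) = 97677 - 1*65 = 97677 - 65 = 97612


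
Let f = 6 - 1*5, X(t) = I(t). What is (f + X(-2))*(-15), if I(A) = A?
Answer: 15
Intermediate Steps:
X(t) = t
f = 1 (f = 6 - 5 = 1)
(f + X(-2))*(-15) = (1 - 2)*(-15) = -1*(-15) = 15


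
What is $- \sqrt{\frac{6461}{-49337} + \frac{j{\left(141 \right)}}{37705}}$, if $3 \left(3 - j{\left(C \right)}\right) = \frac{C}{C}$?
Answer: $- \frac{i \sqrt{4076413864257721845}}{5580754755} \approx - 0.36178 i$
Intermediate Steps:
$j{\left(C \right)} = \frac{8}{3}$ ($j{\left(C \right)} = 3 - \frac{C \frac{1}{C}}{3} = 3 - \frac{1}{3} = \frac{8}{3}$)
$- \sqrt{\frac{6461}{-49337} + \frac{j{\left(141 \right)}}{37705}} = - \sqrt{\frac{6461}{-49337} + \frac{8}{3 \cdot 37705}} = - \sqrt{6461 \left(- \frac{1}{49337}\right) + \frac{8}{3} \cdot \frac{1}{37705}} = - \sqrt{- \frac{6461}{49337} + \frac{8}{113115}} = - \sqrt{- \frac{730441319}{5580754755}} = - \frac{i \sqrt{4076413864257721845}}{5580754755}$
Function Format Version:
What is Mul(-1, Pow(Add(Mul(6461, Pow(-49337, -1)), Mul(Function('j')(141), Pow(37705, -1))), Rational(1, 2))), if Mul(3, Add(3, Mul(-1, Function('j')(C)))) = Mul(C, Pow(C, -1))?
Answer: Mul(Rational(-1, 5580754755), I, Pow(4076413864257721845, Rational(1, 2))) ≈ Mul(-0.36178, I)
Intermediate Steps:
Function('j')(C) = Rational(8, 3) (Function('j')(C) = Add(3, Mul(Rational(-1, 3), Mul(C, Pow(C, -1)))) = Add(3, Mul(Rational(-1, 3), 1)) = Add(3, Rational(-1, 3)) = Rational(8, 3))
Mul(-1, Pow(Add(Mul(6461, Pow(-49337, -1)), Mul(Function('j')(141), Pow(37705, -1))), Rational(1, 2))) = Mul(-1, Pow(Add(Mul(6461, Pow(-49337, -1)), Mul(Rational(8, 3), Pow(37705, -1))), Rational(1, 2))) = Mul(-1, Pow(Add(Mul(6461, Rational(-1, 49337)), Mul(Rational(8, 3), Rational(1, 37705))), Rational(1, 2))) = Mul(-1, Pow(Add(Rational(-6461, 49337), Rational(8, 113115)), Rational(1, 2))) = Mul(-1, Pow(Rational(-730441319, 5580754755), Rational(1, 2))) = Mul(-1, Mul(Rational(1, 5580754755), I, Pow(4076413864257721845, Rational(1, 2)))) = Mul(Rational(-1, 5580754755), I, Pow(4076413864257721845, Rational(1, 2)))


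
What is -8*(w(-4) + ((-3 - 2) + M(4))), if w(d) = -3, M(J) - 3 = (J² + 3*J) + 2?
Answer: -200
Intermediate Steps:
M(J) = 5 + J² + 3*J (M(J) = 3 + ((J² + 3*J) + 2) = 3 + (2 + J² + 3*J) = 5 + J² + 3*J)
-8*(w(-4) + ((-3 - 2) + M(4))) = -8*(-3 + ((-3 - 2) + (5 + 4² + 3*4))) = -8*(-3 + (-5 + (5 + 16 + 12))) = -8*(-3 + (-5 + 33)) = -8*(-3 + 28) = -8*25 = -200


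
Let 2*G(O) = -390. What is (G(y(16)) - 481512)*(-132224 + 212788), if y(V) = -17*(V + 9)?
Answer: -38808242748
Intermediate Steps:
y(V) = -153 - 17*V (y(V) = -17*(9 + V) = -153 - 17*V)
G(O) = -195 (G(O) = (½)*(-390) = -195)
(G(y(16)) - 481512)*(-132224 + 212788) = (-195 - 481512)*(-132224 + 212788) = -481707*80564 = -38808242748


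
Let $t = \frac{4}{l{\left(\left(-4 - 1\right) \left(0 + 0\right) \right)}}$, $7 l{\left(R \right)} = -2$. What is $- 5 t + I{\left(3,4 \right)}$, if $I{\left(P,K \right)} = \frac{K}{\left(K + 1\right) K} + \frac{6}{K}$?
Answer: $\frac{717}{10} \approx 71.7$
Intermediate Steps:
$l{\left(R \right)} = - \frac{2}{7}$ ($l{\left(R \right)} = \frac{1}{7} \left(-2\right) = - \frac{2}{7}$)
$I{\left(P,K \right)} = \frac{1}{1 + K} + \frac{6}{K}$ ($I{\left(P,K \right)} = \frac{K}{\left(1 + K\right) K} + \frac{6}{K} = \frac{K}{K \left(1 + K\right)} + \frac{6}{K} = K \frac{1}{K \left(1 + K\right)} + \frac{6}{K} = \frac{1}{1 + K} + \frac{6}{K}$)
$t = -14$ ($t = \frac{4}{- \frac{2}{7}} = 4 \left(- \frac{7}{2}\right) = -14$)
$- 5 t + I{\left(3,4 \right)} = \left(-5\right) \left(-14\right) + \frac{6 + 7 \cdot 4}{4 \left(1 + 4\right)} = 70 + \frac{6 + 28}{4 \cdot 5} = 70 + \frac{1}{4} \cdot \frac{1}{5} \cdot 34 = 70 + \frac{17}{10} = \frac{717}{10}$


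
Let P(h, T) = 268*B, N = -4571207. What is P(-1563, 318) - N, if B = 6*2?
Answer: 4574423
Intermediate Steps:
B = 12
P(h, T) = 3216 (P(h, T) = 268*12 = 3216)
P(-1563, 318) - N = 3216 - 1*(-4571207) = 3216 + 4571207 = 4574423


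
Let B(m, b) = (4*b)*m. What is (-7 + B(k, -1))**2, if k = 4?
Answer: 529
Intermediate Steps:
B(m, b) = 4*b*m
(-7 + B(k, -1))**2 = (-7 + 4*(-1)*4)**2 = (-7 - 16)**2 = (-23)**2 = 529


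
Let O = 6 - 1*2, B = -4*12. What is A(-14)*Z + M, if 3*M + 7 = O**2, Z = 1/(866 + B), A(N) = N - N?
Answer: 3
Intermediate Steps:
A(N) = 0
B = -48
Z = 1/818 (Z = 1/(866 - 48) = 1/818 ≈ 0.0012225)
O = 4 (O = 6 - 2 = 4)
M = 3 (M = -7/3 + (1/3)*4**2 = -7/3 + (1/3)*16 = -7/3 + 16/3 = 3)
A(-14)*Z + M = 0*(1/818) + 3 = 0 + 3 = 3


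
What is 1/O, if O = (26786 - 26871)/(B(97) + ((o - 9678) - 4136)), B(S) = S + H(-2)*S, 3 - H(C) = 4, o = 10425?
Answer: 3389/85 ≈ 39.871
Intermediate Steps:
H(C) = -1 (H(C) = 3 - 1*4 = 3 - 4 = -1)
B(S) = 0 (B(S) = S - S = 0)
O = 85/3389 (O = (26786 - 26871)/(0 + ((10425 - 9678) - 4136)) = -85/(0 + (747 - 4136)) = -85/(0 - 3389) = -85/(-3389) = -85*(-1/3389) = 85/3389 ≈ 0.025081)
1/O = 1/(85/3389) = 3389/85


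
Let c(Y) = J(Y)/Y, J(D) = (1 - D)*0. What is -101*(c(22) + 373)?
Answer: -37673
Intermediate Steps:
J(D) = 0
c(Y) = 0 (c(Y) = 0/Y = 0)
-101*(c(22) + 373) = -101*(0 + 373) = -101*373 = -37673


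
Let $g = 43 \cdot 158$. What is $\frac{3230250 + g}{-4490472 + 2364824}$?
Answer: $- \frac{809261}{531412} \approx -1.5229$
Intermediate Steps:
$g = 6794$
$\frac{3230250 + g}{-4490472 + 2364824} = \frac{3230250 + 6794}{-4490472 + 2364824} = \frac{3237044}{-2125648} = 3237044 \left(- \frac{1}{2125648}\right) = - \frac{809261}{531412}$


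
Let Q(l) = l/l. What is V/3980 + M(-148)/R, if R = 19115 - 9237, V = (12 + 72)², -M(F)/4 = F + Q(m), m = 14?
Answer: 9004926/4914305 ≈ 1.8324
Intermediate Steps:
Q(l) = 1
M(F) = -4 - 4*F (M(F) = -4*(F + 1) = -4*(1 + F) = -4 - 4*F)
V = 7056 (V = 84² = 7056)
R = 9878
V/3980 + M(-148)/R = 7056/3980 + (-4 - 4*(-148))/9878 = 7056*(1/3980) + (-4 + 592)*(1/9878) = 1764/995 + 588*(1/9878) = 1764/995 + 294/4939 = 9004926/4914305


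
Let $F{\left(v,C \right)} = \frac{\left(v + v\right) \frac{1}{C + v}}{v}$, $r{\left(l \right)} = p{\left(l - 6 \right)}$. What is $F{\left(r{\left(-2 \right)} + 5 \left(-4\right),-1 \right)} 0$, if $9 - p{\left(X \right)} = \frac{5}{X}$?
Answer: $0$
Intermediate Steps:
$p{\left(X \right)} = 9 - \frac{5}{X}$
$r{\left(l \right)} = 9 - \frac{5}{-6 + l}$ ($r{\left(l \right)} = 9 - \frac{5}{l - 6} = 9 - \frac{5}{-6 + l}$)
$F{\left(v,C \right)} = \frac{2}{C + v}$ ($F{\left(v,C \right)} = \frac{2 v \frac{1}{C + v}}{v} = \frac{2}{C + v}$)
$F{\left(r{\left(-2 \right)} + 5 \left(-4\right),-1 \right)} 0 = \frac{2}{-1 + \left(\frac{-59 + 9 \left(-2\right)}{-6 - 2} + 5 \left(-4\right)\right)} 0 = \frac{2}{-1 - \left(20 - \frac{-59 - 18}{-8}\right)} 0 = \frac{2}{-1 - \frac{83}{8}} \cdot 0 = \frac{2}{- \frac{91}{8}} \cdot 0 = 2 \left(- \frac{8}{91}\right) 0 = \left(- \frac{16}{91}\right) 0 = 0$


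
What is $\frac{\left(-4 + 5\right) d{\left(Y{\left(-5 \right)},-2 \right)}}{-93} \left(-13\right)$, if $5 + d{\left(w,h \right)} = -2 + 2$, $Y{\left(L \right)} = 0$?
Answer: $- \frac{65}{93} \approx -0.69893$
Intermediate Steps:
$d{\left(w,h \right)} = -5$ ($d{\left(w,h \right)} = -5 + \left(-2 + 2\right) = -5 + 0 = -5$)
$\frac{\left(-4 + 5\right) d{\left(Y{\left(-5 \right)},-2 \right)}}{-93} \left(-13\right) = \frac{\left(-4 + 5\right) \left(-5\right)}{-93} \left(-13\right) = 1 \left(-5\right) \left(- \frac{1}{93}\right) \left(-13\right) = \left(-5\right) \left(- \frac{1}{93}\right) \left(-13\right) = \frac{5}{93} \left(-13\right) = - \frac{65}{93}$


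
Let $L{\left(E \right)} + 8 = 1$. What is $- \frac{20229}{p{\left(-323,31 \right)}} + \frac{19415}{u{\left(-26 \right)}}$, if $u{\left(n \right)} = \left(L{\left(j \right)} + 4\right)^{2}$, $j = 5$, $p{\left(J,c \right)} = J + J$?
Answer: $\frac{12724151}{5814} \approx 2188.5$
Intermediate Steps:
$p{\left(J,c \right)} = 2 J$
$L{\left(E \right)} = -7$ ($L{\left(E \right)} = -8 + 1 = -7$)
$u{\left(n \right)} = 9$ ($u{\left(n \right)} = \left(-7 + 4\right)^{2} = \left(-3\right)^{2} = 9$)
$- \frac{20229}{p{\left(-323,31 \right)}} + \frac{19415}{u{\left(-26 \right)}} = - \frac{20229}{2 \left(-323\right)} + \frac{19415}{9} = - \frac{20229}{-646} + 19415 \cdot \frac{1}{9} = \left(-20229\right) \left(- \frac{1}{646}\right) + \frac{19415}{9} = \frac{20229}{646} + \frac{19415}{9} = \frac{12724151}{5814}$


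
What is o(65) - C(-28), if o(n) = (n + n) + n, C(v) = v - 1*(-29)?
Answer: 194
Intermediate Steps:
C(v) = 29 + v (C(v) = v + 29 = 29 + v)
o(n) = 3*n (o(n) = 2*n + n = 3*n)
o(65) - C(-28) = 3*65 - (29 - 28) = 195 - 1*1 = 195 - 1 = 194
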